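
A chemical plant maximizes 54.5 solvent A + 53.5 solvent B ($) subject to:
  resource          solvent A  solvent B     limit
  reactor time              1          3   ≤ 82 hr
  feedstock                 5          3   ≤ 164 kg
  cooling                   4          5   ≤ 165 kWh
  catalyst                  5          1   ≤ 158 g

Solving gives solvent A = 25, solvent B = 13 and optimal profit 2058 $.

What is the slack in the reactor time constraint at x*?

18

reactor time used = 1·25 + 3·13 = 64; slack = 82 − 64 = 18.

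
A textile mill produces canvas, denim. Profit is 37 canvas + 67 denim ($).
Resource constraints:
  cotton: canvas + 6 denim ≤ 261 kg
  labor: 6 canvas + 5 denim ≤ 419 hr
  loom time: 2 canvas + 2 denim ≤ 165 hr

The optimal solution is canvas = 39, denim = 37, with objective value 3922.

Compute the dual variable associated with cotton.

7

Check each constraint at x*: cotton 261/261 (tight); labor 419/419 (tight); loom time 152/165 (slack 13).
By complementary slackness, y = 0 for the non-binding constraint.
Dual feasibility on the basic columns requires 1·y_cotton + 6·y_labor = 37, 6·y_cotton + 5·y_labor = 67.
This yields shadow prices y_cotton = 7, y_labor = 5.
Shadow price of cotton = 7.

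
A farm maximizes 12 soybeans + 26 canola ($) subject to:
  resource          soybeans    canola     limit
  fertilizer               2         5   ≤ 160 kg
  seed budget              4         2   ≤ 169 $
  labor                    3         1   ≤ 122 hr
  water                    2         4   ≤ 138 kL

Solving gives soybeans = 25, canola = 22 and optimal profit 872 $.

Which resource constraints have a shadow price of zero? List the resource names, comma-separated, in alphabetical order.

fertilizer: 160/160 (binding)
seed budget: 144/169 (slack 25)
labor: 97/122 (slack 25)
water: 138/138 (binding)
By complementary slackness, a constraint with positive slack has shadow price 0 → labor, seed budget.

labor, seed budget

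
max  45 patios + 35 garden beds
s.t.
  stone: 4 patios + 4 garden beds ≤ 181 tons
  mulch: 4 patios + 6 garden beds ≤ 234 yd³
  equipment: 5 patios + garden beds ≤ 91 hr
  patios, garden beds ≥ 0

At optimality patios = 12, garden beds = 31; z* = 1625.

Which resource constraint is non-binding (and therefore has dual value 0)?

stone: 172/181 (slack 9)
mulch: 234/234 (binding)
equipment: 91/91 (binding)
By complementary slackness, a constraint with positive slack has shadow price 0 → stone.

stone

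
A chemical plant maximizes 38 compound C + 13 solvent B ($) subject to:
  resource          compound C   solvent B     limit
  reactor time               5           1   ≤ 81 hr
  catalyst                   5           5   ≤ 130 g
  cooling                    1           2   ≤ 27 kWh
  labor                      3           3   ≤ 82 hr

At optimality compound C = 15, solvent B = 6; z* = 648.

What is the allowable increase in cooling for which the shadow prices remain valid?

11.25

Binding constraints: reactor time, cooling. The basis is B = [[5,1],[1,2]] with det 9.
Per unit increase in cooling, x* moves by d = (-0.1111, 0.5556).
The basis stays optimal until catalyst becomes binding; allowable increase = 11.25 kWh.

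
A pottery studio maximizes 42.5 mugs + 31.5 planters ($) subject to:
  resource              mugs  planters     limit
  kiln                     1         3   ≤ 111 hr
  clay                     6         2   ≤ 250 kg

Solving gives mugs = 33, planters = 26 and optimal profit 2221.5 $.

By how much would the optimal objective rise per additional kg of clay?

Both kiln and clay are binding at x*.
The binding rows give the dual system: 1·y_kiln + 6·y_clay = 42.5 and 3·y_kiln + 2·y_clay = 31.5.
This yields shadow prices y_kiln = 6.5, y_clay = 6.
Shadow price of clay = 6.

6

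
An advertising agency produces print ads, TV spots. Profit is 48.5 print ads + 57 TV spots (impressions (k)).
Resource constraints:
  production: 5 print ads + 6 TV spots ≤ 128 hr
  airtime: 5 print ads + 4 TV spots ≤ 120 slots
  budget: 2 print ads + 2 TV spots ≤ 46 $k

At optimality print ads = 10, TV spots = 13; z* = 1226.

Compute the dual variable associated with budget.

Binding: production and budget. Non-binding: airtime (18 unused).
Slack constraints have shadow price 0 (complementary slackness).
The binding rows give the dual system: 5·y_production + 2·y_budget = 48.5 and 6·y_production + 2·y_budget = 57.
→ y_production = 8.5 and y_budget = 3.
Shadow price of budget = 3.

3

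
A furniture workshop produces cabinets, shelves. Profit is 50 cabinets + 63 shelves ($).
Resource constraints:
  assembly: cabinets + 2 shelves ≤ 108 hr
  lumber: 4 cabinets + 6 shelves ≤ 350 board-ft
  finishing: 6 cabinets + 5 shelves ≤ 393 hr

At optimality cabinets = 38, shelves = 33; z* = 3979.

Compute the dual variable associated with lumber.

At the optimum: assembly uses 104 of 108 (slack = 4); lumber uses 350 of 350 (binding); finishing uses 393 of 393 (binding).
Since assembly is not tight, its dual is 0.
The binding rows give the dual system: 4·y_lumber + 6·y_finishing = 50 and 6·y_lumber + 5·y_finishing = 63.
→ y_lumber = 8 and y_finishing = 3.
Shadow price of lumber = 8.

8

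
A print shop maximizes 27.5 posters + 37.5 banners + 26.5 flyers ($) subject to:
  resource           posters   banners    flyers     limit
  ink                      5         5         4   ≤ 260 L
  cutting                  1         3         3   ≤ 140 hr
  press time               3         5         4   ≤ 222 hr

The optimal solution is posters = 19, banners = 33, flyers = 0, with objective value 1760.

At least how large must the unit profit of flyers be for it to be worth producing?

30

At the optimum: ink uses 260 of 260 (binding); cutting uses 118 of 140 (slack = 22); press time uses 222 of 222 (binding).
By complementary slackness, y = 0 for the non-binding constraint.
Dual feasibility on the basic columns requires 5·y_ink + 3·y_press time = 27.5, 5·y_ink + 5·y_press time = 37.5.
→ y_ink = 2.5 and y_press time = 5.
flyers enters the basis when its profit ≥ yᵀa₃ = 2.5·4 + 5·4 = 30.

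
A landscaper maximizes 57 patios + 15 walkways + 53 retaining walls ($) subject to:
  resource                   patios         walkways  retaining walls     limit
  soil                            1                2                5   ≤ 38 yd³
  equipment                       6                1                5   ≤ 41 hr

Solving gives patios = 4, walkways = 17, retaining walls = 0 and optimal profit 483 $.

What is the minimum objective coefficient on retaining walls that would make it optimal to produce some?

60

At the optimum: soil uses 38 of 38 (binding); equipment uses 41 of 41 (binding).
Dual feasibility on the basic columns requires 1·y_soil + 6·y_equipment = 57, 2·y_soil + 1·y_equipment = 15.
Solving: y_soil = 3, y_equipment = 9.
retaining walls enters the basis when its profit ≥ yᵀa₃ = 3·5 + 9·5 = 60.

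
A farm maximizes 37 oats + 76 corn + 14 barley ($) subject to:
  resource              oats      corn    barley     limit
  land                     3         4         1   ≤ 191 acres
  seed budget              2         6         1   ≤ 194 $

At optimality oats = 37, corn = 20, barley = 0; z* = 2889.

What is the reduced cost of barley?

-1

Both land and seed budget are binding at x*.
From A_Bᵀ y = c: 3·y_land + 2·y_seed budget = 37; 4·y_land + 6·y_seed budget = 76.
→ y_land = 7 and y_seed budget = 8.
Reduced cost of barley: c₃ − yᵀa₃ = 14 − (7·1 + 8·1) = 14 − 15 = -1.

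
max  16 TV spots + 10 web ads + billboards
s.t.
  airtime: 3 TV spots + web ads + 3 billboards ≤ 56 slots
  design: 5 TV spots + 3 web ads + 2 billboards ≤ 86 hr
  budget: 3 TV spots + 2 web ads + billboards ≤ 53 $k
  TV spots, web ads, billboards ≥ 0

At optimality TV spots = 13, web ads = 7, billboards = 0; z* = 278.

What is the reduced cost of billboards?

Binding: design and budget. Non-binding: airtime (10 unused).
Since airtime is not tight, its dual is 0.
The binding rows give the dual system: 5·y_design + 3·y_budget = 16 and 3·y_design + 2·y_budget = 10.
This yields shadow prices y_design = 2, y_budget = 2.
Reduced cost of billboards: c₃ − yᵀa₃ = 1 − (2·2 + 2·1) = 1 − 6 = -5.

-5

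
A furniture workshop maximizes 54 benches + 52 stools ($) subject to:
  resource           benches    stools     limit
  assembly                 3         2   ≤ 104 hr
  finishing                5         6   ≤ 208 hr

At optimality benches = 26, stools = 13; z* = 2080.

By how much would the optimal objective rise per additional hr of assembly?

Check each constraint at x*: assembly 104/104 (tight); finishing 208/208 (tight).
The binding rows give the dual system: 3·y_assembly + 5·y_finishing = 54 and 2·y_assembly + 6·y_finishing = 52.
Solving: y_assembly = 8, y_finishing = 6.
Shadow price of assembly = 8.

8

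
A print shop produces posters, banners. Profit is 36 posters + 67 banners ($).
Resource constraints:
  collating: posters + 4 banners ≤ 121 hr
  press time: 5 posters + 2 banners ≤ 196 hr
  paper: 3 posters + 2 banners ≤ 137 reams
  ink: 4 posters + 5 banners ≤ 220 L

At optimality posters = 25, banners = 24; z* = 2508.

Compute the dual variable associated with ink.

Binding: collating and ink. Non-binding: press time (23 unused), paper (14 unused).
By complementary slackness, y = 0 for the non-binding constraints.
Dual feasibility on the basic columns requires 1·y_collating + 4·y_ink = 36, 4·y_collating + 5·y_ink = 67.
This yields shadow prices y_collating = 8, y_ink = 7.
Shadow price of ink = 7.

7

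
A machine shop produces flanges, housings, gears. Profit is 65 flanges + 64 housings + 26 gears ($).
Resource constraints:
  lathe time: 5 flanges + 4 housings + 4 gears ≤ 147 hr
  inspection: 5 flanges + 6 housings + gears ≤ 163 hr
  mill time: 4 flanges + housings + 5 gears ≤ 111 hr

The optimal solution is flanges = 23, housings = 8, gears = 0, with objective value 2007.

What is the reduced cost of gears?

Check each constraint at x*: lathe time 147/147 (tight); inspection 163/163 (tight); mill time 100/111 (slack 11).
Since mill time is not tight, its dual is 0.
The binding rows give the dual system: 5·y_lathe time + 5·y_inspection = 65 and 4·y_lathe time + 6·y_inspection = 64.
Solving: y_lathe time = 7, y_inspection = 6.
Reduced cost of gears: c₃ − yᵀa₃ = 26 − (7·4 + 6·1) = 26 − 34 = -8.

-8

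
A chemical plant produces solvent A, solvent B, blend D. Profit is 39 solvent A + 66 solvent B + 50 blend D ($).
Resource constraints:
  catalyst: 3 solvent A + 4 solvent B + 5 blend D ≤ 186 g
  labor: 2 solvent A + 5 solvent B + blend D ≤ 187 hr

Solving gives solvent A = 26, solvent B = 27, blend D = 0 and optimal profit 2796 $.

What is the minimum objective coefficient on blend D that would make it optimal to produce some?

At the optimum: catalyst uses 186 of 186 (binding); labor uses 187 of 187 (binding).
Dual feasibility on the basic columns requires 3·y_catalyst + 2·y_labor = 39, 4·y_catalyst + 5·y_labor = 66.
This yields shadow prices y_catalyst = 9, y_labor = 6.
blend D enters the basis when its profit ≥ yᵀa₃ = 9·5 + 6·1 = 51.

51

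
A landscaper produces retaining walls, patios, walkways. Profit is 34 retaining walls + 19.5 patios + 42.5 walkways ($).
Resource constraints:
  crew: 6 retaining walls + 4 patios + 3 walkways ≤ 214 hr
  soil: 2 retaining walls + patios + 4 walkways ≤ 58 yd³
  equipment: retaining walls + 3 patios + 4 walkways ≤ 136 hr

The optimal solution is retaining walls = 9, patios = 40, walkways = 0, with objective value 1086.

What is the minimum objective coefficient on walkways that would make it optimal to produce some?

45.5

Check each constraint at x*: crew 214/214 (tight); soil 58/58 (tight); equipment 129/136 (slack 7).
By complementary slackness, y = 0 for the non-binding constraint.
Dual feasibility on the basic columns requires 6·y_crew + 2·y_soil = 34, 4·y_crew + 1·y_soil = 19.5.
This yields shadow prices y_crew = 2.5, y_soil = 9.5.
walkways enters the basis when its profit ≥ yᵀa₃ = 2.5·3 + 9.5·4 = 45.5.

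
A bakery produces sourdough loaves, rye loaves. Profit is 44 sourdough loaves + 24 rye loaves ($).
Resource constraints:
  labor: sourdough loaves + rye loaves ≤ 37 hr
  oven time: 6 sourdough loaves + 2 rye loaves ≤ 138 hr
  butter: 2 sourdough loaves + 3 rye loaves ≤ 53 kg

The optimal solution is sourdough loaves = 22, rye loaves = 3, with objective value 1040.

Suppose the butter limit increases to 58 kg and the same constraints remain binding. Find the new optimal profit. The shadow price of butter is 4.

1060

Δb = 5, so new z* = 1040 + (4)·(5) = 1040 + 20 = 1060.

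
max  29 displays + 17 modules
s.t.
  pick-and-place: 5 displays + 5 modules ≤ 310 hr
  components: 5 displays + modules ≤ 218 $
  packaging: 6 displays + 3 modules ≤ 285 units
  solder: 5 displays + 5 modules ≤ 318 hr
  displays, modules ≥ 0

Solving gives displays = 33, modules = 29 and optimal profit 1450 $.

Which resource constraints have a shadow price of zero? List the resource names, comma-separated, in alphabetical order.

components, solder

pick-and-place: 310/310 (binding)
components: 194/218 (slack 24)
packaging: 285/285 (binding)
solder: 310/318 (slack 8)
By complementary slackness, a constraint with positive slack has shadow price 0 → components, solder.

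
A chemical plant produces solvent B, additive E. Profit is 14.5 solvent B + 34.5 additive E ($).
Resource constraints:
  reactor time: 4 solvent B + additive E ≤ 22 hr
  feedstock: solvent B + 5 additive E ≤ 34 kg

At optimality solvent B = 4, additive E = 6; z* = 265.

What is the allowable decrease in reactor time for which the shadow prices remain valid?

15.2

Binding constraints: reactor time, feedstock. The basis is B = [[4,1],[1,5]] with det 19.
Per unit decrease in reactor time, x* moves by d = (-0.2632, 0.0526).
The basis stays optimal until solvent B reaches 0; allowable decrease = 15.2 hr.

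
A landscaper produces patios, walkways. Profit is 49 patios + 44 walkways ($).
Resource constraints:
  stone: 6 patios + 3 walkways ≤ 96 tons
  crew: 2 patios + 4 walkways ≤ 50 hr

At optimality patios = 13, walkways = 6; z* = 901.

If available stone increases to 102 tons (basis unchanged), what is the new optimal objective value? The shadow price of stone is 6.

Δb = 6, so new z* = 901 + (6)·(6) = 901 + 36 = 937.

937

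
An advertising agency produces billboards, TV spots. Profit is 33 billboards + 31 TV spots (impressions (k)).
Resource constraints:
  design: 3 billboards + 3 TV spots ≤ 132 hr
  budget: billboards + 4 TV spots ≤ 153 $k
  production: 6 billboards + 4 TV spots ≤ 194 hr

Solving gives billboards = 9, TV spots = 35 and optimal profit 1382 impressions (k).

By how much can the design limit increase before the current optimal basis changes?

1.2

Binding constraints: design, production. The basis is B = [[3,3],[6,4]] with det -6.
Per unit increase in design, x* moves by d = (-0.6667, 1).
The basis stays optimal until budget becomes binding; allowable increase = 1.2 hr.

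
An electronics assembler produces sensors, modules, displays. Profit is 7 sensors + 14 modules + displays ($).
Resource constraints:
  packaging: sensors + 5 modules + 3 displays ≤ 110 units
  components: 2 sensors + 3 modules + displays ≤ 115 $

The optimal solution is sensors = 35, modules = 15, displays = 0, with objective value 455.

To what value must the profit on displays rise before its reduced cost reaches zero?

At the optimum: packaging uses 110 of 110 (binding); components uses 115 of 115 (binding).
Dual feasibility on the basic columns requires 1·y_packaging + 2·y_components = 7, 5·y_packaging + 3·y_components = 14.
→ y_packaging = 1 and y_components = 3.
displays enters the basis when its profit ≥ yᵀa₃ = 1·3 + 3·1 = 6.

6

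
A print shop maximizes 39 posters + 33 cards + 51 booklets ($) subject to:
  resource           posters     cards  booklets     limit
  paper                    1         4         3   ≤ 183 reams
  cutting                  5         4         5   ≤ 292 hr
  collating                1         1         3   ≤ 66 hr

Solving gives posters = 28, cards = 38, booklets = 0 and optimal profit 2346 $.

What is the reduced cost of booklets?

Check each constraint at x*: paper 180/183 (slack 3); cutting 292/292 (tight); collating 66/66 (tight).
Since paper is not tight, its dual is 0.
From A_Bᵀ y = c: 5·y_cutting + 1·y_collating = 39; 4·y_cutting + 1·y_collating = 33.
Solving: y_cutting = 6, y_collating = 9.
Reduced cost of booklets: c₃ − yᵀa₃ = 51 − (6·5 + 9·3) = 51 − 57 = -6.

-6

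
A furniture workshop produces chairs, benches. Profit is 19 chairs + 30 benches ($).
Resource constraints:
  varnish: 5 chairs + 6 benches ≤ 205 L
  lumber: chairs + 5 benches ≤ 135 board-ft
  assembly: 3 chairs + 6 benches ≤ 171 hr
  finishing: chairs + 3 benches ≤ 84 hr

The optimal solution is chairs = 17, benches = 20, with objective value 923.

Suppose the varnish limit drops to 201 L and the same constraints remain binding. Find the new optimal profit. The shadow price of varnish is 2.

Δb = -4, so new z* = 923 + (2)·(-4) = 923 − 8 = 915.

915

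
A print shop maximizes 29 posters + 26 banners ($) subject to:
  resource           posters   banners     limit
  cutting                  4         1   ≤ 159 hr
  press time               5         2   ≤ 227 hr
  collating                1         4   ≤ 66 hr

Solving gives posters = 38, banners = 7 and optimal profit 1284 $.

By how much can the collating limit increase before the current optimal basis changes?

Binding constraints: cutting, collating. The basis is B = [[4,1],[1,4]] with det 15.
Per unit increase in collating, x* moves by d = (-0.0667, 0.2667).
The basis stays optimal until press time becomes binding; allowable increase = 115 hr.

115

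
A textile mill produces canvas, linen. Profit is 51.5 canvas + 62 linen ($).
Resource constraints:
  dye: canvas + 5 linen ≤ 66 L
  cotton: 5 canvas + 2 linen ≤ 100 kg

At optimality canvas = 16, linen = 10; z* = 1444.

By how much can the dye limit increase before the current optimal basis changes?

184

Binding constraints: dye, cotton. The basis is B = [[1,5],[5,2]] with det -23.
Per unit increase in dye, x* moves by d = (-0.087, 0.2174).
The basis stays optimal until canvas reaches 0; allowable increase = 184 L.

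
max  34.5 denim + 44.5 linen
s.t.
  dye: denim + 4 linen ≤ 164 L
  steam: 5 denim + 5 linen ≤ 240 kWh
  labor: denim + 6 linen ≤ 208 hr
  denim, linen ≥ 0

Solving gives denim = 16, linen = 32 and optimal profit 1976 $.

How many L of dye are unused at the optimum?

20

dye used = 1·16 + 4·32 = 144; slack = 164 − 144 = 20.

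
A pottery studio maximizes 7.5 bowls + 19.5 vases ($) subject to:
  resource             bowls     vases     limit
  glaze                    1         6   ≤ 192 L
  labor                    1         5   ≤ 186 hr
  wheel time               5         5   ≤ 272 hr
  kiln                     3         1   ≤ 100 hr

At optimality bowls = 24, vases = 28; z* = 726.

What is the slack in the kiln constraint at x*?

0

kiln used = 3·24 + 1·28 = 100; slack = 100 − 100 = 0.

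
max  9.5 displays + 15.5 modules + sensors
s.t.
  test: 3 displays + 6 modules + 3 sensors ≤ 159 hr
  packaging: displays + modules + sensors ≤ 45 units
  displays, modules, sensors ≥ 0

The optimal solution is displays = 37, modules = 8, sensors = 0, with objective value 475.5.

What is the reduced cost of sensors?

Check each constraint at x*: test 159/159 (tight); packaging 45/45 (tight).
The binding rows give the dual system: 3·y_test + 1·y_packaging = 9.5 and 6·y_test + 1·y_packaging = 15.5.
Solving: y_test = 2, y_packaging = 3.5.
Reduced cost of sensors: c₃ − yᵀa₃ = 1 − (2·3 + 3.5·1) = 1 − 9.5 = -8.5.

-8.5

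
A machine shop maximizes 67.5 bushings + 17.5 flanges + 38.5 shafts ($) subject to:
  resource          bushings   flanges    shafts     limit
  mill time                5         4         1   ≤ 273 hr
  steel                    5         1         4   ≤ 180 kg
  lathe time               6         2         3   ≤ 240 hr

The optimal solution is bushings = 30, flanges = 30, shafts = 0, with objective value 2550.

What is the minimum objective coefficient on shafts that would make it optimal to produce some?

45

Check each constraint at x*: mill time 270/273 (slack 3); steel 180/180 (tight); lathe time 240/240 (tight).
Since mill time is not tight, its dual is 0.
From A_Bᵀ y = c: 5·y_steel + 6·y_lathe time = 67.5; 1·y_steel + 2·y_lathe time = 17.5.
Solving: y_steel = 7.5, y_lathe time = 5.
shafts enters the basis when its profit ≥ yᵀa₃ = 7.5·4 + 5·3 = 45.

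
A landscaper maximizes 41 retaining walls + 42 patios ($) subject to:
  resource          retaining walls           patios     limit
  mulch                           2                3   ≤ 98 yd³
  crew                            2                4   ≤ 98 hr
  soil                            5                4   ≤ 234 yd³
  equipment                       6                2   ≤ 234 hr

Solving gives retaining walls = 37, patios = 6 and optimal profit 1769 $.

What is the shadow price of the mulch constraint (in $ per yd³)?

At the optimum: mulch uses 92 of 98 (slack = 6); crew uses 98 of 98 (binding); soil uses 209 of 234 (slack = 25); equipment uses 234 of 234 (binding).
Slack constraints have shadow price 0 (complementary slackness).
The binding rows give the dual system: 2·y_crew + 6·y_equipment = 41 and 4·y_crew + 2·y_equipment = 42.
→ y_crew = 8.5 and y_equipment = 4.
Shadow price of mulch = 0.

0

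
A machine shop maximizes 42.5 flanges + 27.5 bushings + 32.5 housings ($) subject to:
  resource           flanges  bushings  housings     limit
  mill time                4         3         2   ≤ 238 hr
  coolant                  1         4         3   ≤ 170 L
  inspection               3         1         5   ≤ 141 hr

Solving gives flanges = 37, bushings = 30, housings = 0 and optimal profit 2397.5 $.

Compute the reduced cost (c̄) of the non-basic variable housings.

Binding: mill time and inspection. Non-binding: coolant (13 unused).
Slack constraints have shadow price 0 (complementary slackness).
The binding rows give the dual system: 4·y_mill time + 3·y_inspection = 42.5 and 3·y_mill time + 1·y_inspection = 27.5.
This yields shadow prices y_mill time = 8, y_inspection = 3.5.
Reduced cost of housings: c₃ − yᵀa₃ = 32.5 − (8·2 + 3.5·5) = 32.5 − 33.5 = -1.

-1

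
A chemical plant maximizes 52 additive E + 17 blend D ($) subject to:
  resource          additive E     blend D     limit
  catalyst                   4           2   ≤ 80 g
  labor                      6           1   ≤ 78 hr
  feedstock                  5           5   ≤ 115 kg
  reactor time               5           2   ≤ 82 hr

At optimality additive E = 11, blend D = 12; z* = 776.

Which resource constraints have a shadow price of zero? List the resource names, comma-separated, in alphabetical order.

catalyst: 68/80 (slack 12)
labor: 78/78 (binding)
feedstock: 115/115 (binding)
reactor time: 79/82 (slack 3)
By complementary slackness, a constraint with positive slack has shadow price 0 → catalyst, reactor time.

catalyst, reactor time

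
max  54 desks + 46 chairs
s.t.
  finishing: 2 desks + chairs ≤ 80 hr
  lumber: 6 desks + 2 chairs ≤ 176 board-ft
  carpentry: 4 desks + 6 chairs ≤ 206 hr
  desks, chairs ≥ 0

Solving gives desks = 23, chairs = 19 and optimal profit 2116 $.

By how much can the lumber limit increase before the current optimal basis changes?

Binding constraints: lumber, carpentry. The basis is B = [[6,2],[4,6]] with det 28.
Per unit increase in lumber, x* moves by d = (0.2143, -0.1429).
The basis stays optimal until finishing becomes binding; allowable increase = 52.5 board-ft.

52.5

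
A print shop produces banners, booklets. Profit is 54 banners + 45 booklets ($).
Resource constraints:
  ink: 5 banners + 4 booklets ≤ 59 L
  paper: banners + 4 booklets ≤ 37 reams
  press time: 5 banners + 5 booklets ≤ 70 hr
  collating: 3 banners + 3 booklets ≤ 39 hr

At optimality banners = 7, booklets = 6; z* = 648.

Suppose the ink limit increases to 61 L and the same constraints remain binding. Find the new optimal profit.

666

Check each constraint at x*: ink 59/59 (tight); paper 31/37 (slack 6); press time 65/70 (slack 5); collating 39/39 (tight).
By complementary slackness, y = 0 for the non-binding constraints.
The binding rows give the dual system: 5·y_ink + 3·y_collating = 54 and 4·y_ink + 3·y_collating = 45.
This yields shadow prices y_ink = 9, y_collating = 3.
Δz = y_ink·Δb = 9 × (2) = 18, so new z* = 648 + 18 = 666.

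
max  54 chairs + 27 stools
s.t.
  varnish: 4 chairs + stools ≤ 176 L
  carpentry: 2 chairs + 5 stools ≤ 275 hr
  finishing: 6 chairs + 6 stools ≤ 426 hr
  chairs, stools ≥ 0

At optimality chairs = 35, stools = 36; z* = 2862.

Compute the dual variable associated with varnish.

Binding: varnish and finishing. Non-binding: carpentry (25 unused).
Slack constraints have shadow price 0 (complementary slackness).
Dual feasibility on the basic columns requires 4·y_varnish + 6·y_finishing = 54, 1·y_varnish + 6·y_finishing = 27.
This yields shadow prices y_varnish = 9, y_finishing = 3.
Shadow price of varnish = 9.

9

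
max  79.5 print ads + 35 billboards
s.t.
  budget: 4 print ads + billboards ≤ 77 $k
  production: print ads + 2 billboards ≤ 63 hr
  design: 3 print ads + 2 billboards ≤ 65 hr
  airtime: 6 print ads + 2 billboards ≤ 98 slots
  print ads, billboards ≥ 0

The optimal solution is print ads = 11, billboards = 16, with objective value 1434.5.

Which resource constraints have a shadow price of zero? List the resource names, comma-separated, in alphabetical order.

budget: 60/77 (slack 17)
production: 43/63 (slack 20)
design: 65/65 (binding)
airtime: 98/98 (binding)
By complementary slackness, a constraint with positive slack has shadow price 0 → budget, production.

budget, production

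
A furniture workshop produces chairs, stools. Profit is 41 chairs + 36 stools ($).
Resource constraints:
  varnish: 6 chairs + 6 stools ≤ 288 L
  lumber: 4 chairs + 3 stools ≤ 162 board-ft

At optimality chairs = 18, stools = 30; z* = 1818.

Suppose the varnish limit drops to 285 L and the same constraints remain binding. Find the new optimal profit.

Check each constraint at x*: varnish 288/288 (tight); lumber 162/162 (tight).
From A_Bᵀ y = c: 6·y_varnish + 4·y_lumber = 41; 6·y_varnish + 3·y_lumber = 36.
→ y_varnish = 3.5 and y_lumber = 5.
Δz = y_varnish·Δb = 3.5 × (-3) = -10.5, so new z* = 1818 − 10.5 = 1807.5.

1807.5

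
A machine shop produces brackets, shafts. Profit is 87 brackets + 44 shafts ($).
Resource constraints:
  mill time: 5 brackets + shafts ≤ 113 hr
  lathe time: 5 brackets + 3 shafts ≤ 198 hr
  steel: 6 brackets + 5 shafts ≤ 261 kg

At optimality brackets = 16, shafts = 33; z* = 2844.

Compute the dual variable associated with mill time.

9

Binding: mill time and steel. Non-binding: lathe time (19 unused).
By complementary slackness, y = 0 for the non-binding constraint.
The binding rows give the dual system: 5·y_mill time + 6·y_steel = 87 and 1·y_mill time + 5·y_steel = 44.
Solving: y_mill time = 9, y_steel = 7.
Shadow price of mill time = 9.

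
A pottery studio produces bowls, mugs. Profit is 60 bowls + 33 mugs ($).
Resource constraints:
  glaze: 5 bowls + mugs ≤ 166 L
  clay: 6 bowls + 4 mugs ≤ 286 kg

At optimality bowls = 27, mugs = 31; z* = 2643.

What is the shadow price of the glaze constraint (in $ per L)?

Check each constraint at x*: glaze 166/166 (tight); clay 286/286 (tight).
From A_Bᵀ y = c: 5·y_glaze + 6·y_clay = 60; 1·y_glaze + 4·y_clay = 33.
Solving: y_glaze = 3, y_clay = 7.5.
Shadow price of glaze = 3.

3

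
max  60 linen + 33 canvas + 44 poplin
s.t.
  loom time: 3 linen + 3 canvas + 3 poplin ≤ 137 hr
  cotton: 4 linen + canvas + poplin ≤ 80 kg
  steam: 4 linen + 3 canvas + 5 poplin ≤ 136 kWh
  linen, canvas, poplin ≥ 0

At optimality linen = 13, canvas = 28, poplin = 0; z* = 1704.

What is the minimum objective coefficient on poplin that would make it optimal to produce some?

Binding: cotton and steam. Non-binding: loom time (14 unused).
Since loom time is not tight, its dual is 0.
Dual feasibility on the basic columns requires 4·y_cotton + 4·y_steam = 60, 1·y_cotton + 3·y_steam = 33.
Solving: y_cotton = 6, y_steam = 9.
poplin enters the basis when its profit ≥ yᵀa₃ = 6·1 + 9·5 = 51.

51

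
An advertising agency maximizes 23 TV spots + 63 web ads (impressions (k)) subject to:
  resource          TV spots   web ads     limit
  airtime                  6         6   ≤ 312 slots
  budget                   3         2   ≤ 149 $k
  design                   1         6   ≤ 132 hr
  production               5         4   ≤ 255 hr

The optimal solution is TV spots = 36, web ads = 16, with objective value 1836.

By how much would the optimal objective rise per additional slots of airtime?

2.5

At the optimum: airtime uses 312 of 312 (binding); budget uses 140 of 149 (slack = 9); design uses 132 of 132 (binding); production uses 244 of 255 (slack = 11).
Slack constraints have shadow price 0 (complementary slackness).
Dual feasibility on the basic columns requires 6·y_airtime + 1·y_design = 23, 6·y_airtime + 6·y_design = 63.
This yields shadow prices y_airtime = 2.5, y_design = 8.
Shadow price of airtime = 2.5.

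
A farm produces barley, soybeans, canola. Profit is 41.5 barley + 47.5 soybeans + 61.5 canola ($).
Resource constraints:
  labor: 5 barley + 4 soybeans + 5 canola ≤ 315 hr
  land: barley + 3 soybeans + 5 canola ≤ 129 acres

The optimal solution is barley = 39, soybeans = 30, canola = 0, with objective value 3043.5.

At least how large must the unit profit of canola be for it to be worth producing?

At the optimum: labor uses 315 of 315 (binding); land uses 129 of 129 (binding).
Dual feasibility on the basic columns requires 5·y_labor + 1·y_land = 41.5, 4·y_labor + 3·y_land = 47.5.
Solving: y_labor = 7, y_land = 6.5.
canola enters the basis when its profit ≥ yᵀa₃ = 7·5 + 6.5·5 = 67.5.

67.5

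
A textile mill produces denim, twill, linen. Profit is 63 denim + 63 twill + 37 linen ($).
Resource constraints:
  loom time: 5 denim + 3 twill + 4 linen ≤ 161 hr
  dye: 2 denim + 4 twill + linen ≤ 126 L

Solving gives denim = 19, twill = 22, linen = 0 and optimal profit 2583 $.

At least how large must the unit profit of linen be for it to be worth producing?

45

At the optimum: loom time uses 161 of 161 (binding); dye uses 126 of 126 (binding).
The binding rows give the dual system: 5·y_loom time + 2·y_dye = 63 and 3·y_loom time + 4·y_dye = 63.
→ y_loom time = 9 and y_dye = 9.
linen enters the basis when its profit ≥ yᵀa₃ = 9·4 + 9·1 = 45.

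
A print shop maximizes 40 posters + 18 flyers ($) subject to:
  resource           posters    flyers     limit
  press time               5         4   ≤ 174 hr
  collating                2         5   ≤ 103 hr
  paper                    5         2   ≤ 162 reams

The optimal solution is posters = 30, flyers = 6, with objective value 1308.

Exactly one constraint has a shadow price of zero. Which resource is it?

press time: 174/174 (binding)
collating: 90/103 (slack 13)
paper: 162/162 (binding)
By complementary slackness, a constraint with positive slack has shadow price 0 → collating.

collating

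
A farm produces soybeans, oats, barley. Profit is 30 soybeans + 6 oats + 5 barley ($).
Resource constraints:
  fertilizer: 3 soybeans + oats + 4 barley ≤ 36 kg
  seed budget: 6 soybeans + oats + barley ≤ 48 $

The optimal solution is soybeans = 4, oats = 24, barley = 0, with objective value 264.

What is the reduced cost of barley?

-7

Check each constraint at x*: fertilizer 36/36 (tight); seed budget 48/48 (tight).
Dual feasibility on the basic columns requires 3·y_fertilizer + 6·y_seed budget = 30, 1·y_fertilizer + 1·y_seed budget = 6.
This yields shadow prices y_fertilizer = 2, y_seed budget = 4.
Reduced cost of barley: c₃ − yᵀa₃ = 5 − (2·4 + 4·1) = 5 − 12 = -7.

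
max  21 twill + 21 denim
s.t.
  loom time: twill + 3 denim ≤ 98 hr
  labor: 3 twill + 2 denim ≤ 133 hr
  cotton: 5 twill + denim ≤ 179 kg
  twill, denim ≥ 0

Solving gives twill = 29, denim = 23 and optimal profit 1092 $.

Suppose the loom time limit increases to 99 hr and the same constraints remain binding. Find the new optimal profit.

1095

At the optimum: loom time uses 98 of 98 (binding); labor uses 133 of 133 (binding); cotton uses 168 of 179 (slack = 11).
By complementary slackness, y = 0 for the non-binding constraint.
From A_Bᵀ y = c: 1·y_loom time + 3·y_labor = 21; 3·y_loom time + 2·y_labor = 21.
This yields shadow prices y_loom time = 3, y_labor = 6.
Δz = y_loom time·Δb = 3 × (1) = 3, so new z* = 1092 + 3 = 1095.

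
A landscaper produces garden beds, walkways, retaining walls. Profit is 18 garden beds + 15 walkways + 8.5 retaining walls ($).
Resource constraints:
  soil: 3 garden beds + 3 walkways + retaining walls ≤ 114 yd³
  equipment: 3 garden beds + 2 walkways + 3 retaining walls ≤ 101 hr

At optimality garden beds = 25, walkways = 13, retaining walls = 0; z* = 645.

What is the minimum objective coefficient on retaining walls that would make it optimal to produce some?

12

Check each constraint at x*: soil 114/114 (tight); equipment 101/101 (tight).
Dual feasibility on the basic columns requires 3·y_soil + 3·y_equipment = 18, 3·y_soil + 2·y_equipment = 15.
This yields shadow prices y_soil = 3, y_equipment = 3.
retaining walls enters the basis when its profit ≥ yᵀa₃ = 3·1 + 3·3 = 12.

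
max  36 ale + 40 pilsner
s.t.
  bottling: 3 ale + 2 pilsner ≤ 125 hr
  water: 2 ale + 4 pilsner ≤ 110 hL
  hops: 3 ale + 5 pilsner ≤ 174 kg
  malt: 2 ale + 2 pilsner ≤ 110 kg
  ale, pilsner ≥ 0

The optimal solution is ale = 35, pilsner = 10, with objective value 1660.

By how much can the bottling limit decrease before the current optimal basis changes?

70

Binding constraints: bottling, water. The basis is B = [[3,2],[2,4]] with det 8.
Per unit decrease in bottling, x* moves by d = (-0.5, 0.25).
The basis stays optimal until ale reaches 0; allowable decrease = 70 hr.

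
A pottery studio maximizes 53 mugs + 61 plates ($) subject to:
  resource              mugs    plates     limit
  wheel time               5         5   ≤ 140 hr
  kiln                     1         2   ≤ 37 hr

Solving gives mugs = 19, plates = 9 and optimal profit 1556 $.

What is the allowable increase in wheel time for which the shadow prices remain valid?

45

Binding constraints: wheel time, kiln. The basis is B = [[5,5],[1,2]] with det 5.
Per unit increase in wheel time, x* moves by d = (0.4, -0.2).
The basis stays optimal until plates reaches 0; allowable increase = 45 hr.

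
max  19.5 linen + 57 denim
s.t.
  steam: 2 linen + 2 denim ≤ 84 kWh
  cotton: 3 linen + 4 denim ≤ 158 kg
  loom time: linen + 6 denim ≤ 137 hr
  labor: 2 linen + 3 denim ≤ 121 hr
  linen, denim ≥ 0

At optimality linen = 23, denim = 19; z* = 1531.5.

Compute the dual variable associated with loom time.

At the optimum: steam uses 84 of 84 (binding); cotton uses 145 of 158 (slack = 13); loom time uses 137 of 137 (binding); labor uses 103 of 121 (slack = 18).
Slack constraints have shadow price 0 (complementary slackness).
From A_Bᵀ y = c: 2·y_steam + 1·y_loom time = 19.5; 2·y_steam + 6·y_loom time = 57.
Solving: y_steam = 6, y_loom time = 7.5.
Shadow price of loom time = 7.5.

7.5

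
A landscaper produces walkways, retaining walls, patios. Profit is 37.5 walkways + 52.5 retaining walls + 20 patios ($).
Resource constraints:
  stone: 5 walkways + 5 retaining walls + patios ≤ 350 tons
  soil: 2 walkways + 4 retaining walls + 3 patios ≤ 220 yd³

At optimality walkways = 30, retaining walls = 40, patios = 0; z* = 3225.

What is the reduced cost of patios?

-7

Both stone and soil are binding at x*.
The binding rows give the dual system: 5·y_stone + 2·y_soil = 37.5 and 5·y_stone + 4·y_soil = 52.5.
→ y_stone = 4.5 and y_soil = 7.5.
Reduced cost of patios: c₃ − yᵀa₃ = 20 − (4.5·1 + 7.5·3) = 20 − 27 = -7.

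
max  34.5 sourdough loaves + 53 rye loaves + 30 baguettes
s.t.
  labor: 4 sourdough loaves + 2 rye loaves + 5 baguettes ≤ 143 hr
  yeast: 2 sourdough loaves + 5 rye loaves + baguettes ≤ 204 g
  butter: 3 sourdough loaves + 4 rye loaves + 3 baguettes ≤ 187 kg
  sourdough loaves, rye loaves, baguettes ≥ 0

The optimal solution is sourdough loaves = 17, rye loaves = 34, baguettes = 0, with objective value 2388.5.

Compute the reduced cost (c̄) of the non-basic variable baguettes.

Check each constraint at x*: labor 136/143 (slack 7); yeast 204/204 (tight); butter 187/187 (tight).
Since labor is not tight, its dual is 0.
Dual feasibility on the basic columns requires 2·y_yeast + 3·y_butter = 34.5, 5·y_yeast + 4·y_butter = 53.
Solving: y_yeast = 3, y_butter = 9.5.
Reduced cost of baguettes: c₃ − yᵀa₃ = 30 − (3·1 + 9.5·3) = 30 − 31.5 = -1.5.

-1.5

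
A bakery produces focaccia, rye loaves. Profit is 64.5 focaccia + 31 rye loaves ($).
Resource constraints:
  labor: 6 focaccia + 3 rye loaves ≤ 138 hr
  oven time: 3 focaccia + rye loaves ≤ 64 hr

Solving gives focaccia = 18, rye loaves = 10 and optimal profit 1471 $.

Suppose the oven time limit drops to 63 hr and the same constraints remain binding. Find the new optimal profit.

Both labor and oven time are binding at x*.
From A_Bᵀ y = c: 6·y_labor + 3·y_oven time = 64.5; 3·y_labor + 1·y_oven time = 31.
→ y_labor = 9.5 and y_oven time = 2.5.
Δz = y_oven time·Δb = 2.5 × (-1) = -2.5, so new z* = 1471 − 2.5 = 1468.5.

1468.5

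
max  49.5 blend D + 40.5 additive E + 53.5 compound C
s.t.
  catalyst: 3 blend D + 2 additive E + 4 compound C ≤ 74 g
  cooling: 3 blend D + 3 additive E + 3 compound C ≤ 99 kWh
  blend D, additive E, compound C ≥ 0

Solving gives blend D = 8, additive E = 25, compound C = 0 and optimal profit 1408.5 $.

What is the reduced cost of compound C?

At the optimum: catalyst uses 74 of 74 (binding); cooling uses 99 of 99 (binding).
Dual feasibility on the basic columns requires 3·y_catalyst + 3·y_cooling = 49.5, 2·y_catalyst + 3·y_cooling = 40.5.
→ y_catalyst = 9 and y_cooling = 7.5.
Reduced cost of compound C: c₃ − yᵀa₃ = 53.5 − (9·4 + 7.5·3) = 53.5 − 58.5 = -5.

-5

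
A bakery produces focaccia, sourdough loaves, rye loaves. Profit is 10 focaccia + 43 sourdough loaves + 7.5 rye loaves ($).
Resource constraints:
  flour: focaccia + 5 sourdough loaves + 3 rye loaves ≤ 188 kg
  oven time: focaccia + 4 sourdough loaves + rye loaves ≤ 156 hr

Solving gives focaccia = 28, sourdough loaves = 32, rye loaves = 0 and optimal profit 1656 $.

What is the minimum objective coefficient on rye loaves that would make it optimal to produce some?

16

Both flour and oven time are binding at x*.
The binding rows give the dual system: 1·y_flour + 1·y_oven time = 10 and 5·y_flour + 4·y_oven time = 43.
→ y_flour = 3 and y_oven time = 7.
rye loaves enters the basis when its profit ≥ yᵀa₃ = 3·3 + 7·1 = 16.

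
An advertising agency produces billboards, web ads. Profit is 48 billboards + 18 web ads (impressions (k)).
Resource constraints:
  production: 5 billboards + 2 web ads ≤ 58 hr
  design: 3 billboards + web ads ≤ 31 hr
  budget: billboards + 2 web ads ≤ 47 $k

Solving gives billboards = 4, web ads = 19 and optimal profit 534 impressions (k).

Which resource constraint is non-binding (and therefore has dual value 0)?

production: 58/58 (binding)
design: 31/31 (binding)
budget: 42/47 (slack 5)
By complementary slackness, a constraint with positive slack has shadow price 0 → budget.

budget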